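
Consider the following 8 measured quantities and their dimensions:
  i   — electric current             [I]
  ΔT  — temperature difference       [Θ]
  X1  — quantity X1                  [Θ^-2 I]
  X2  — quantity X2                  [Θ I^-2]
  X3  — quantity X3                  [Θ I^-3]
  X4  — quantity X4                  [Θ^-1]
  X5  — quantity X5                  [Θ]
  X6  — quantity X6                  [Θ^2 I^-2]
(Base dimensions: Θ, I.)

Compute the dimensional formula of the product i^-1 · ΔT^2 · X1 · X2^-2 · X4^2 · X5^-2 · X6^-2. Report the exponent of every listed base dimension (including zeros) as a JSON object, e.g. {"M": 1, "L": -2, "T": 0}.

Write exponents as rows Θ,I / cols i,ΔT,X1,X2,X3,X4,X5,X6:
  Θ: [ 0  1 -2  1  1 -1  1  2]
  I: [ 1  0  1 -2 -3  0  0 -2]
  [Θ]: (-1)·0+(2)·1+(1)·-2+(-2)·1+(2)·-1+(-2)·1+(-2)·2 = -10
  [I]: (-1)·1+(2)·0+(1)·1+(-2)·-2+(2)·0+(-2)·0+(-2)·-2 = 8
⇒ Θ^-10 I^8

{"Θ": -10, "I": 8}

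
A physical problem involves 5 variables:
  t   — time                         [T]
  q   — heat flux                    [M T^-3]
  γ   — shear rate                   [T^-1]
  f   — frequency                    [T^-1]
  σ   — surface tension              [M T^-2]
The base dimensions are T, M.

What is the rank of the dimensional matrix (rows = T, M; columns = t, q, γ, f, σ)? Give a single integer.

Write exponents as rows T,M / cols t,q,γ,f,σ:
  T: [ 1 -3 -1 -1 -2]
  M: [ 0  1  0  0  1]
Row reduction gives pivot columns t,q; rank = 2

2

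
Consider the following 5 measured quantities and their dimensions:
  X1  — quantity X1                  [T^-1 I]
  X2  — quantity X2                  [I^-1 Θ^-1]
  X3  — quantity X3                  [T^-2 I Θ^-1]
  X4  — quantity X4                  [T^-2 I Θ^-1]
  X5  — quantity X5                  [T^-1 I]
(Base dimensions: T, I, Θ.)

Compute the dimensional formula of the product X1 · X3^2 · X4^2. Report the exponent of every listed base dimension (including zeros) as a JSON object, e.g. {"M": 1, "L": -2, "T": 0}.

{"T": -9, "I": 5, "Θ": -4}

Write exponents as rows T,I,Θ / cols X1,X2,X3,X4,X5:
  T: [-1  0 -2 -2 -1]
  I: [ 1 -1  1  1  1]
  Θ: [ 0 -1 -1 -1  0]
  [T]: (1)·-1+(2)·-2+(2)·-2 = -9
  [I]: (1)·1+(2)·1+(2)·1 = 5
  [Θ]: (1)·0+(2)·-1+(2)·-1 = -4
⇒ T^-9 I^5 Θ^-4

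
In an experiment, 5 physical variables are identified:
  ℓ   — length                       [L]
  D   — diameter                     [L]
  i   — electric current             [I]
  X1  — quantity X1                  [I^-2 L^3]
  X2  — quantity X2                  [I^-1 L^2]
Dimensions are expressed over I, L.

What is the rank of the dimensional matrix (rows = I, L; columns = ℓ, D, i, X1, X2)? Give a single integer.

2

Dimensional matrix (I×L by ℓ×D×i×X1×X2):
  I: [ 0  0  1 -2 -1]
  L: [ 1  1  0  3  2]
Echelon form has 2 nonzero rows (pivots: ℓ,i)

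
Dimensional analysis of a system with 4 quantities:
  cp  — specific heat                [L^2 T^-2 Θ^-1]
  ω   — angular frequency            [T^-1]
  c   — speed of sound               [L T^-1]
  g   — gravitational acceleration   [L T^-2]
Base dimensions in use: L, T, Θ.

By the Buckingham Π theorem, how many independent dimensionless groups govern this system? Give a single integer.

1

Write exponents as rows L,T,Θ / cols cp,ω,c,g:
  L: [ 2  0  1  1]
  T: [-2 -1 -1 -2]
  Θ: [-1  0  0  0]
Echelon form has 3 nonzero rows (pivots: cp,ω,c)
n=4, r=3 ⇒ 1 dimensionless group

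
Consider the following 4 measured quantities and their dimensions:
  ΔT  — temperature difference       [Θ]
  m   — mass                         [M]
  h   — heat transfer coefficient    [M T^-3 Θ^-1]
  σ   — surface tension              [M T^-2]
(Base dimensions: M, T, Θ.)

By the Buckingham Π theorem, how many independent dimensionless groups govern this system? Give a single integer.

Exponent matrix [M,T,Θ] × [ΔT,m,h,σ]:
  M: [ 0  1  1  1]
  T: [ 0  0 -3 -2]
  Θ: [ 1  0 -1  0]
RREF → pivots at {ΔT,m,h} ⇒ r = 3
n=4, r=3 ⇒ 1 dimensionless group

1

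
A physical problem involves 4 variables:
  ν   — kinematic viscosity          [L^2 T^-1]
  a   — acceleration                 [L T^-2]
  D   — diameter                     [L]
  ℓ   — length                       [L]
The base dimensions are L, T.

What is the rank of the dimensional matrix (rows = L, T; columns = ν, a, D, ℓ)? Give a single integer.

Exponent matrix [L,T] × [ν,a,D,ℓ]:
  L: [ 2  1  1  1]
  T: [-1 -2  0  0]
RREF → pivots at {ν,a} ⇒ r = 2

2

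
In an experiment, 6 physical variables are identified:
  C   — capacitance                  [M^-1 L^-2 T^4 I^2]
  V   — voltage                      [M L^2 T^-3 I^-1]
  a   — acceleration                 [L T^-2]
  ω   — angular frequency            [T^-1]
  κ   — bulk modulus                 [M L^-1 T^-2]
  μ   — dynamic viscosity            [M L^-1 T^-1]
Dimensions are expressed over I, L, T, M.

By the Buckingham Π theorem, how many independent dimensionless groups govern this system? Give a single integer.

Write exponents as rows I,L,T,M / cols C,V,a,ω,κ,μ:
  I: [ 2 -1  0  0  0  0]
  L: [-2  2  1  0 -1 -1]
  T: [ 4 -3 -2 -1 -2 -1]
  M: [-1  1  0  0  1  1]
RREF → pivots at {C,V,a,ω} ⇒ r = 4
Π count = n − r = 6 − 4 = 2

2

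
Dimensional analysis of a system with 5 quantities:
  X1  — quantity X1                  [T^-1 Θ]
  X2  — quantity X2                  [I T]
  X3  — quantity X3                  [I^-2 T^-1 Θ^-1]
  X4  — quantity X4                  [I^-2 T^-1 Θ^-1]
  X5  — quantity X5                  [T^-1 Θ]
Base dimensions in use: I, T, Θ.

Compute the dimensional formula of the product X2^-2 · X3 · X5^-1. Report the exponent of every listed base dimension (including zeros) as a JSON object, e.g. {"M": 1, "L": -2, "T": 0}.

{"I": -4, "T": -2, "Θ": -2}

Write exponents as rows I,T,Θ / cols X1,X2,X3,X4,X5:
  I: [ 0  1 -2 -2  0]
  T: [-1  1 -1 -1 -1]
  Θ: [ 1  0 -1 -1  1]
  [I]: (-2)·1+(1)·-2+(-1)·0 = -4
  [T]: (-2)·1+(1)·-1+(-1)·-1 = -2
  [Θ]: (-2)·0+(1)·-1+(-1)·1 = -2
⇒ I^-4 T^-2 Θ^-2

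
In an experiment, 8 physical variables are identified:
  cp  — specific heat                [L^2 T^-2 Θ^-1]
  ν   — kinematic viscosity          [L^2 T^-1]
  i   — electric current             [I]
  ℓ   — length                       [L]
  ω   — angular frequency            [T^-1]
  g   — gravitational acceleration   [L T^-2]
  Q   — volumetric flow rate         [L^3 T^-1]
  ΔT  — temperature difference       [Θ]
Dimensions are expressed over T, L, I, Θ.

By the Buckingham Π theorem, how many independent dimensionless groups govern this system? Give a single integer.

4

Exponent matrix [T,L,I,Θ] × [cp,ν,i,ℓ,ω,g,Q,ΔT]:
  T: [-2 -1  0  0 -1 -2 -1  0]
  L: [ 2  2  0  1  0  1  3  0]
  I: [ 0  0  1  0  0  0  0  0]
  Θ: [-1  0  0  0  0  0  0  1]
RREF → pivots at {cp,ν,i,ℓ} ⇒ r = 4
n=8, r=4 ⇒ 4 dimensionless groups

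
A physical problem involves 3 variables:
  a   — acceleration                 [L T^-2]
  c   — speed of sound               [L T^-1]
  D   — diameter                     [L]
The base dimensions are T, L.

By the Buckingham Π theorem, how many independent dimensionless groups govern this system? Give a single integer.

Dimensional matrix (T×L by a×c×D):
  T: [-2 -1  0]
  L: [ 1  1  1]
Echelon form has 2 nonzero rows (pivots: a,c)
Π count = n − r = 3 − 2 = 1

1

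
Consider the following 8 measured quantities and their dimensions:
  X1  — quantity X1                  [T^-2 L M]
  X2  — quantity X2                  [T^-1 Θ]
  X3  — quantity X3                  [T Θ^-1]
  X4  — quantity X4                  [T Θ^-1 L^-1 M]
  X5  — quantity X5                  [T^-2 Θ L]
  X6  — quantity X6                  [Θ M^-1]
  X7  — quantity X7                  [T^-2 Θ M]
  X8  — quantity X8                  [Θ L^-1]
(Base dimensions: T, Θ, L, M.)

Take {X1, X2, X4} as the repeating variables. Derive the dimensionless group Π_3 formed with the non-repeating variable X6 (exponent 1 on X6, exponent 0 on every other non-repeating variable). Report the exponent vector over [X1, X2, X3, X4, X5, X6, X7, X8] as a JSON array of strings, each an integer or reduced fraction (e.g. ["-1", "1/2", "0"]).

Dimensional matrix (T×Θ×L×M by X1×X2×X3×X4×X5×X6×X7×X8):
  T: [-2 -1  1  1 -2  0 -2  0]
  Θ: [ 0  1 -1 -1  1  1  1  1]
  L: [ 1  0  0 -1  1  0  0 -1]
  M: [ 1  0  0  1  0 -1  1  0]
Row reduction gives pivot columns X1,X2,X4; rank = 3
Repeat: X1,X2,X4; free: X3,X5,X6,X7,X8
RREF:
  r0: [   1    0    0    0  1/2 -1/2  1/2 -1/2]
  r1: [   0    1   -1    0  1/2  1/2  3/2  3/2]
  r2: [   0    0    0    1 -1/2 -1/2  1/2  1/2]
  r3: [   0    0    0    0    0    0    0    0]
Fix exponent of X6 at 1, X3 at 0, X5 at 0, X7 at 0, X8 at 0; solve each RREF row for its pivot's exponent:
  r0: exp(X1) + (-1/2)·1 = 0 ⇒ exp(X1) = 1/2
  r1: exp(X2) + (1/2)·1 = 0 ⇒ exp(X2) = -1/2
  r2: exp(X4) + (-1/2)·1 = 0 ⇒ exp(X4) = 1/2
Π_3 = X1^(1/2) · X2^(-1/2) · X4^(1/2) · X6

["1/2", "-1/2", "0", "1/2", "0", "1", "0", "0"]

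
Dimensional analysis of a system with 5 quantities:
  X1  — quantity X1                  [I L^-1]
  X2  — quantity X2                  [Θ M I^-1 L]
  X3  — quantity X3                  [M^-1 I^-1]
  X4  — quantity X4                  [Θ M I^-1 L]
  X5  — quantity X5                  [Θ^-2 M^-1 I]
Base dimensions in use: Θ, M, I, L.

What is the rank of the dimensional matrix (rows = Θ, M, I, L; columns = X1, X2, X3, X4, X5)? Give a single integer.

3

Write exponents as rows Θ,M,I,L / cols X1,X2,X3,X4,X5:
  Θ: [ 0  1  0  1 -2]
  M: [ 0  1 -1  1 -1]
  I: [ 1 -1 -1 -1  1]
  L: [-1  1  0  1  0]
RREF → pivots at {X1,X2,X3} ⇒ r = 3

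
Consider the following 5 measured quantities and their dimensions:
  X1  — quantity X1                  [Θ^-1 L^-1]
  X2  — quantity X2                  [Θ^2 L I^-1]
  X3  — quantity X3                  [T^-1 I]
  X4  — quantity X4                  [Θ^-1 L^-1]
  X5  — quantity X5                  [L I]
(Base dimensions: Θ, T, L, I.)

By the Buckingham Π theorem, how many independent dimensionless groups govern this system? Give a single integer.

Exponent matrix [Θ,T,L,I] × [X1,X2,X3,X4,X5]:
  Θ: [-1  2  0 -1  0]
  T: [ 0  0 -1  0  0]
  L: [-1  1  0 -1  1]
  I: [ 0 -1  1  0  1]
RREF → pivots at {X1,X2,X3} ⇒ r = 3
Π count = n − r = 5 − 3 = 2

2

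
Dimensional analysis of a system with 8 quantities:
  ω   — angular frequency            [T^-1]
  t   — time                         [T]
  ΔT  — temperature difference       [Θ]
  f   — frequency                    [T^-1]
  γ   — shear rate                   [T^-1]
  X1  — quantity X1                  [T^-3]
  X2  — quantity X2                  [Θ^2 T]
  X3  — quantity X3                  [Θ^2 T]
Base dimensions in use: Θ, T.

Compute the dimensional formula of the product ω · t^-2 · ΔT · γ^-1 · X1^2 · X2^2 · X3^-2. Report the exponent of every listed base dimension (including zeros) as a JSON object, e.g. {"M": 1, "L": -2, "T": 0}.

Exponent matrix [Θ,T] × [ω,t,ΔT,f,γ,X1,X2,X3]:
  Θ: [ 0  0  1  0  0  0  2  2]
  T: [-1  1  0 -1 -1 -3  1  1]
  [Θ]: (1)·0+(-2)·0+(1)·1+(-1)·0+(2)·0+(2)·2+(-2)·2 = 1
  [T]: (1)·-1+(-2)·1+(1)·0+(-1)·-1+(2)·-3+(2)·1+(-2)·1 = -8
⇒ Θ T^-8

{"Θ": 1, "T": -8}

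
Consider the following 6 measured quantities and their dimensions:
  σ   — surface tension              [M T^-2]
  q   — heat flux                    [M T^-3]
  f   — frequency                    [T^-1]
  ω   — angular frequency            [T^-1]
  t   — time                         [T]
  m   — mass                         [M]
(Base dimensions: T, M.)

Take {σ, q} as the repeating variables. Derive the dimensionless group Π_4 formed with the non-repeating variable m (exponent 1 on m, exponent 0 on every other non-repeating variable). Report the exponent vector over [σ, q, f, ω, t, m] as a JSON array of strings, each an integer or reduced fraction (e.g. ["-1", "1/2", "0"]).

["-3", "2", "0", "0", "0", "1"]

Exponent matrix [T,M] × [σ,q,f,ω,t,m]:
  T: [-2 -3 -1 -1  1  0]
  M: [ 1  1  0  0  0  1]
Echelon form has 2 nonzero rows (pivots: σ,q)
Repeat: σ,q; free: f,ω,t,m
RREF:
  r0: [   1    0   -1   -1    1    3]
  r1: [   0    1    1    1   -1   -2]
Fix exponent of m at 1, f at 0, ω at 0, t at 0; solve each RREF row for its pivot's exponent:
  r0: exp(σ) + (3)·1 = 0 ⇒ exp(σ) = -3
  r1: exp(q) + (-2)·1 = 0 ⇒ exp(q) = 2
Π_4 = σ^-3 · q^2 · m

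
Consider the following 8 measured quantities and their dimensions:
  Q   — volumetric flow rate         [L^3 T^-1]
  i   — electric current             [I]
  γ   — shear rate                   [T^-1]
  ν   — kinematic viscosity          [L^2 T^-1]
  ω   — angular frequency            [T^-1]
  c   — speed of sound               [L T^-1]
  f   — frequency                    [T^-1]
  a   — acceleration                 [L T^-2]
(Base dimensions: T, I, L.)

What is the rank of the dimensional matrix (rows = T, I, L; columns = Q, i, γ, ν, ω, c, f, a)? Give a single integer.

Write exponents as rows T,I,L / cols Q,i,γ,ν,ω,c,f,a:
  T: [-1  0 -1 -1 -1 -1 -1 -2]
  I: [ 0  1  0  0  0  0  0  0]
  L: [ 3  0  0  2  0  1  0  1]
RREF → pivots at {Q,i,γ} ⇒ r = 3

3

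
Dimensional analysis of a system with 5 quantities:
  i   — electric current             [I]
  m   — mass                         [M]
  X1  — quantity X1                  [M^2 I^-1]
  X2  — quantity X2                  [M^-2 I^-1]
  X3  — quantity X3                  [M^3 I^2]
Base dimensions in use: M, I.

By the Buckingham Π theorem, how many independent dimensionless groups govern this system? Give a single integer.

3

Dimensional matrix (M×I by i×m×X1×X2×X3):
  M: [ 0  1  2 -2  3]
  I: [ 1  0 -1 -1  2]
Echelon form has 2 nonzero rows (pivots: i,m)
5 vars − rank 2 = 3 Π groups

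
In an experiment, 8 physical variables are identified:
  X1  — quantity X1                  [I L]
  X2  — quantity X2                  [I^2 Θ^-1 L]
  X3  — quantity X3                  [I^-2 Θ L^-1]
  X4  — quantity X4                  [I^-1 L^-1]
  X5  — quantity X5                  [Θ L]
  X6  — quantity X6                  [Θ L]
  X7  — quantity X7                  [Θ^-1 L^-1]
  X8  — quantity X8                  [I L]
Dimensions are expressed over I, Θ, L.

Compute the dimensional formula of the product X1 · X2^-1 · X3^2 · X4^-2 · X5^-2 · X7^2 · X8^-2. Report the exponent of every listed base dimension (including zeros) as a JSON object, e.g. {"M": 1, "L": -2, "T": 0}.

{"I": -5, "Θ": -1, "L": -6}

Dimensional matrix (I×Θ×L by X1×X2×X3×X4×X5×X6×X7×X8):
  I: [ 1  2 -2 -1  0  0  0  1]
  Θ: [ 0 -1  1  0  1  1 -1  0]
  L: [ 1  1 -1 -1  1  1 -1  1]
  [I]: (1)·1+(-1)·2+(2)·-2+(-2)·-1+(-2)·0+(2)·0+(-2)·1 = -5
  [Θ]: (1)·0+(-1)·-1+(2)·1+(-2)·0+(-2)·1+(2)·-1+(-2)·0 = -1
  [L]: (1)·1+(-1)·1+(2)·-1+(-2)·-1+(-2)·1+(2)·-1+(-2)·1 = -6
⇒ I^-5 Θ^-1 L^-6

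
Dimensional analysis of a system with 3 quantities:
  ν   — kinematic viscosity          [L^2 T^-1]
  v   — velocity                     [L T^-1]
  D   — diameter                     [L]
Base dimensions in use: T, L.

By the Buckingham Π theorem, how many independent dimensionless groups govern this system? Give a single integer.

Write exponents as rows T,L / cols ν,v,D:
  T: [-1 -1  0]
  L: [ 2  1  1]
RREF → pivots at {ν,v} ⇒ r = 2
n=3, r=2 ⇒ 1 dimensionless group

1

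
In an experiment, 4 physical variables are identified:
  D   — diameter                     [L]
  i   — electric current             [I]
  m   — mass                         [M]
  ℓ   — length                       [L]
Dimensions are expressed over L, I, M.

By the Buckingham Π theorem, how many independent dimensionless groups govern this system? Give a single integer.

1

Dimensional matrix (L×I×M by D×i×m×ℓ):
  L: [ 1  0  0  1]
  I: [ 0  1  0  0]
  M: [ 0  0  1  0]
RREF → pivots at {D,i,m} ⇒ r = 3
Π count = n − r = 4 − 3 = 1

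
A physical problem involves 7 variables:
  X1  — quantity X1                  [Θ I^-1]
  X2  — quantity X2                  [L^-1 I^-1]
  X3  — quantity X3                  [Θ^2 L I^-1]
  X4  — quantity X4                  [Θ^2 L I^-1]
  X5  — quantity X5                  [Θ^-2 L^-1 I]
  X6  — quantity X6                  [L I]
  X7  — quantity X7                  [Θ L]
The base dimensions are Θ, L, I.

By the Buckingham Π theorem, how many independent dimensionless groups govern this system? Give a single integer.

Exponent matrix [Θ,L,I] × [X1,X2,X3,X4,X5,X6,X7]:
  Θ: [ 1  0  2  2 -2  0  1]
  L: [ 0 -1  1  1 -1  1  1]
  I: [-1 -1 -1 -1  1  1  0]
Echelon form has 2 nonzero rows (pivots: X1,X2)
Π count = n − r = 7 − 2 = 5

5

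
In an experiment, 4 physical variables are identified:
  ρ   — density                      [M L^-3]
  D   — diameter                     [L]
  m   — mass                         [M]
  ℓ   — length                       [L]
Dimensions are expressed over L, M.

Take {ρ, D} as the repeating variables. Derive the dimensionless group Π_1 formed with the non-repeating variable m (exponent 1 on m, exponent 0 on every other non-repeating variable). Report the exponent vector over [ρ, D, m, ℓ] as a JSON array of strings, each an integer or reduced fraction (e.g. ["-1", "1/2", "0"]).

Dimensional matrix (L×M by ρ×D×m×ℓ):
  L: [-3  1  0  1]
  M: [ 1  0  1  0]
Echelon form has 2 nonzero rows (pivots: ρ,D)
Pivot set = {ρ,D}, free = {m,ℓ}
RREF:
  r0: [   1    0    1    0]
  r1: [   0    1    3    1]
Fix exponent of m at 1, ℓ at 0; solve each RREF row for its pivot's exponent:
  r0: exp(ρ) + (1)·1 = 0 ⇒ exp(ρ) = -1
  r1: exp(D) + (3)·1 = 0 ⇒ exp(D) = -3
Π_1 = ρ^-1 · D^-3 · m

["-1", "-3", "1", "0"]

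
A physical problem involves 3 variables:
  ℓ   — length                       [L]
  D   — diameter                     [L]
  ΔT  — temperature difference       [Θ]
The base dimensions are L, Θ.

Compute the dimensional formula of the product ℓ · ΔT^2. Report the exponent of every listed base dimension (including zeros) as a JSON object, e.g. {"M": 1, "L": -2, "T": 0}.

Write exponents as rows L,Θ / cols ℓ,D,ΔT:
  L: [ 1  1  0]
  Θ: [ 0  0  1]
  [L]: (1)·1+(2)·0 = 1
  [Θ]: (1)·0+(2)·1 = 2
⇒ L Θ^2

{"L": 1, "Θ": 2}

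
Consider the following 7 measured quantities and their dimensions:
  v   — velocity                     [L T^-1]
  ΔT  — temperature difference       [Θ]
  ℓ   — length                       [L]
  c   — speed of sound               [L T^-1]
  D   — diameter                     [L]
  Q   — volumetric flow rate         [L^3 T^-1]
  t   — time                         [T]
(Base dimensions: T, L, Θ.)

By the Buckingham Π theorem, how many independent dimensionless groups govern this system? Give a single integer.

4

Write exponents as rows T,L,Θ / cols v,ΔT,ℓ,c,D,Q,t:
  T: [-1  0  0 -1  0 -1  1]
  L: [ 1  0  1  1  1  3  0]
  Θ: [ 0  1  0  0  0  0  0]
RREF → pivots at {v,ΔT,ℓ} ⇒ r = 3
Π count = n − r = 7 − 3 = 4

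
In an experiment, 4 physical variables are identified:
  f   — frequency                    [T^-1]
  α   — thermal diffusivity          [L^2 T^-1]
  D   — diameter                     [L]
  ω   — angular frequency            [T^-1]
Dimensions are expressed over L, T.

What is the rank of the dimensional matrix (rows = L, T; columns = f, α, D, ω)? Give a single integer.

Write exponents as rows L,T / cols f,α,D,ω:
  L: [ 0  2  1  0]
  T: [-1 -1  0 -1]
RREF → pivots at {f,α} ⇒ r = 2

2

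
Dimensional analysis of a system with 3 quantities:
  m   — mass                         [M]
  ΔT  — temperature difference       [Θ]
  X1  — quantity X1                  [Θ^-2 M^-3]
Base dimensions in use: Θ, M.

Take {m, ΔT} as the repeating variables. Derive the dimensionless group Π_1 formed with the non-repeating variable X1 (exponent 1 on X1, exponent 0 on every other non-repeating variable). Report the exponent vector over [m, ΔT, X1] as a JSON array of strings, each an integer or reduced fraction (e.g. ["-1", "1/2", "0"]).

["3", "2", "1"]

Dimensional matrix (Θ×M by m×ΔT×X1):
  Θ: [ 0  1 -2]
  M: [ 1  0 -3]
Echelon form has 2 nonzero rows (pivots: m,ΔT)
Pivot set = {m,ΔT}, free = {X1}
RREF:
  r0: [   1    0   -3]
  r1: [   0    1   -2]
Fix exponent of X1 at 1; solve each RREF row for its pivot's exponent:
  r0: exp(m) + (-3)·1 = 0 ⇒ exp(m) = 3
  r1: exp(ΔT) + (-2)·1 = 0 ⇒ exp(ΔT) = 2
Π_1 = m^3 · ΔT^2 · X1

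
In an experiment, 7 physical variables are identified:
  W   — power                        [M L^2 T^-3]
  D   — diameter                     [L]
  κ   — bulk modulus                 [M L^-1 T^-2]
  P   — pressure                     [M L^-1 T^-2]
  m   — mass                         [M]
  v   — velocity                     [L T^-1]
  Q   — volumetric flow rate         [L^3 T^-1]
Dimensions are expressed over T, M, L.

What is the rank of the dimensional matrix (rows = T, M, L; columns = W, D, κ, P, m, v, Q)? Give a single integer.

Exponent matrix [T,M,L] × [W,D,κ,P,m,v,Q]:
  T: [-3  0 -2 -2  0 -1 -1]
  M: [ 1  0  1  1  1  0  0]
  L: [ 2  1 -1 -1  0  1  3]
Echelon form has 3 nonzero rows (pivots: W,D,κ)

3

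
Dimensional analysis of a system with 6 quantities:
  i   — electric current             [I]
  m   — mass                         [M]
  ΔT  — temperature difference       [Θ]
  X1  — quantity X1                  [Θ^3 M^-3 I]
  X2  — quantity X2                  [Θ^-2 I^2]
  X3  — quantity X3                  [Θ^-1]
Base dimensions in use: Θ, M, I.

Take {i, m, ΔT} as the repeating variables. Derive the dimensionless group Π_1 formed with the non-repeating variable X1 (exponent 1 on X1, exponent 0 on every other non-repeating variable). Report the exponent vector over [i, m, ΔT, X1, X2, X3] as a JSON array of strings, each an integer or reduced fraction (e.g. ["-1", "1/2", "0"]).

Dimensional matrix (Θ×M×I by i×m×ΔT×X1×X2×X3):
  Θ: [ 0  0  1  3 -2 -1]
  M: [ 0  1  0 -3  0  0]
  I: [ 1  0  0  1  2  0]
RREF → pivots at {i,m,ΔT} ⇒ r = 3
Pivot set = {i,m,ΔT}, free = {X1,X2,X3}
RREF:
  r0: [   1    0    0    1    2    0]
  r1: [   0    1    0   -3    0    0]
  r2: [   0    0    1    3   -2   -1]
Fix exponent of X1 at 1, X2 at 0, X3 at 0; solve each RREF row for its pivot's exponent:
  r0: exp(i) + (1)·1 = 0 ⇒ exp(i) = -1
  r1: exp(m) + (-3)·1 = 0 ⇒ exp(m) = 3
  r2: exp(ΔT) + (3)·1 = 0 ⇒ exp(ΔT) = -3
Π_1 = i^-1 · m^3 · ΔT^-3 · X1

["-1", "3", "-3", "1", "0", "0"]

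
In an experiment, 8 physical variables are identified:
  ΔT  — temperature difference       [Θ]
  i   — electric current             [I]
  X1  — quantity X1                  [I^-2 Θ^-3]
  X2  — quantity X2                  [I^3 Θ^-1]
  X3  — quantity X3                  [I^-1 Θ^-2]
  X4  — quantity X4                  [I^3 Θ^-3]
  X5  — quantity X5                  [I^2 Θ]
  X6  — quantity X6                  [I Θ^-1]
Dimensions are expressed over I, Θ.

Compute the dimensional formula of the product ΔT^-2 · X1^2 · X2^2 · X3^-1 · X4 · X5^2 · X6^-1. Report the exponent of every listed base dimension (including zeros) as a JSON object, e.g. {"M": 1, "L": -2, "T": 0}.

{"I": 9, "Θ": -8}

Exponent matrix [I,Θ] × [ΔT,i,X1,X2,X3,X4,X5,X6]:
  I: [ 0  1 -2  3 -1  3  2  1]
  Θ: [ 1  0 -3 -1 -2 -3  1 -1]
  [I]: (-2)·0+(2)·-2+(2)·3+(-1)·-1+(1)·3+(2)·2+(-1)·1 = 9
  [Θ]: (-2)·1+(2)·-3+(2)·-1+(-1)·-2+(1)·-3+(2)·1+(-1)·-1 = -8
⇒ I^9 Θ^-8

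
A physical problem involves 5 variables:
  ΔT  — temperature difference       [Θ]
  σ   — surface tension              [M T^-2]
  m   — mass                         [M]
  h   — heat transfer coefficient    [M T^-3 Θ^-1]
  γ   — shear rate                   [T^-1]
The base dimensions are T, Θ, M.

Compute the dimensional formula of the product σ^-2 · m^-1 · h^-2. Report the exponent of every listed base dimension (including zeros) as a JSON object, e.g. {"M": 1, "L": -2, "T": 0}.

{"T": 10, "Θ": 2, "M": -5}

Dimensional matrix (T×Θ×M by ΔT×σ×m×h×γ):
  T: [ 0 -2  0 -3 -1]
  Θ: [ 1  0  0 -1  0]
  M: [ 0  1  1  1  0]
  [T]: (-2)·-2+(-1)·0+(-2)·-3 = 10
  [Θ]: (-2)·0+(-1)·0+(-2)·-1 = 2
  [M]: (-2)·1+(-1)·1+(-2)·1 = -5
⇒ T^10 Θ^2 M^-5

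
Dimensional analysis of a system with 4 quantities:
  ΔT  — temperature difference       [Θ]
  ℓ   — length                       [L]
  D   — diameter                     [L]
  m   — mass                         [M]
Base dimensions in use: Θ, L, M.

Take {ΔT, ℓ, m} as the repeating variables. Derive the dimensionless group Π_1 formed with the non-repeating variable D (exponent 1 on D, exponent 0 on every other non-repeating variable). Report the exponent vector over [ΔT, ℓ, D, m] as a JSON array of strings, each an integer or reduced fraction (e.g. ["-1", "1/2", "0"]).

["0", "-1", "1", "0"]

Exponent matrix [Θ,L,M] × [ΔT,ℓ,D,m]:
  Θ: [ 1  0  0  0]
  L: [ 0  1  1  0]
  M: [ 0  0  0  1]
Row reduction gives pivot columns ΔT,ℓ,m; rank = 3
Repeat: ΔT,ℓ,m; free: D
RREF:
  r0: [   1    0    0    0]
  r1: [   0    1    1    0]
  r2: [   0    0    0    1]
Fix exponent of D at 1; solve each RREF row for its pivot's exponent:
  r0: exp(ΔT) + (0)·1 = 0 ⇒ exp(ΔT) = 0
  r1: exp(ℓ) + (1)·1 = 0 ⇒ exp(ℓ) = -1
  r2: exp(m) + (0)·1 = 0 ⇒ exp(m) = 0
Π_1 = ℓ^-1 · D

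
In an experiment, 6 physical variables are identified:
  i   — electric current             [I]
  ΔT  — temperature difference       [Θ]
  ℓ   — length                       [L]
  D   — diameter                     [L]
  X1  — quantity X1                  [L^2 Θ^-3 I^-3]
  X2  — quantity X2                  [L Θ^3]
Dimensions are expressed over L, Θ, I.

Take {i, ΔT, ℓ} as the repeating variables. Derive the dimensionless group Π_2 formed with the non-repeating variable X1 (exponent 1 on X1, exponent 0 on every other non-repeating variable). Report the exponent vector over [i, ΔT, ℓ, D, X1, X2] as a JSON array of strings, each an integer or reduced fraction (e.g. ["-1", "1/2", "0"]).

["3", "3", "-2", "0", "1", "0"]

Write exponents as rows L,Θ,I / cols i,ΔT,ℓ,D,X1,X2:
  L: [ 0  0  1  1  2  1]
  Θ: [ 0  1  0  0 -3  3]
  I: [ 1  0  0  0 -3  0]
RREF → pivots at {i,ΔT,ℓ} ⇒ r = 3
Pivot set = {i,ΔT,ℓ}, free = {D,X1,X2}
RREF:
  r0: [   1    0    0    0   -3    0]
  r1: [   0    1    0    0   -3    3]
  r2: [   0    0    1    1    2    1]
Fix exponent of X1 at 1, D at 0, X2 at 0; solve each RREF row for its pivot's exponent:
  r0: exp(i) + (-3)·1 = 0 ⇒ exp(i) = 3
  r1: exp(ΔT) + (-3)·1 = 0 ⇒ exp(ΔT) = 3
  r2: exp(ℓ) + (2)·1 = 0 ⇒ exp(ℓ) = -2
Π_2 = i^3 · ΔT^3 · ℓ^-2 · X1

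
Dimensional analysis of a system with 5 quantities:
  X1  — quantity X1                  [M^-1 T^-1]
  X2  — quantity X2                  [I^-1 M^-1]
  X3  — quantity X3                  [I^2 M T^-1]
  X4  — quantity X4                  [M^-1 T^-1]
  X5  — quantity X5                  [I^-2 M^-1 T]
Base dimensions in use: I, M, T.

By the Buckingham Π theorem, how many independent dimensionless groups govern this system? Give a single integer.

Dimensional matrix (I×M×T by X1×X2×X3×X4×X5):
  I: [ 0 -1  2  0 -2]
  M: [-1 -1  1 -1 -1]
  T: [-1  0 -1 -1  1]
Echelon form has 2 nonzero rows (pivots: X1,X2)
Π count = n − r = 5 − 2 = 3

3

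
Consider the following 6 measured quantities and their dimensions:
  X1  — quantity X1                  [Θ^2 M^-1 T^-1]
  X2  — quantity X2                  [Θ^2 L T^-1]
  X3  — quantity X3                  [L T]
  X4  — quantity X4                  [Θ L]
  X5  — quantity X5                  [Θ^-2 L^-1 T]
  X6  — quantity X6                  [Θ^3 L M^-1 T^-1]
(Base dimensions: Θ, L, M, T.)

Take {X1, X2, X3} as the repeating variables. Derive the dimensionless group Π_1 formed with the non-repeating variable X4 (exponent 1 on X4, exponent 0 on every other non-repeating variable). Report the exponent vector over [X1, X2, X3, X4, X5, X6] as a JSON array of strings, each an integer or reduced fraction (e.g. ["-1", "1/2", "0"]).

Dimensional matrix (Θ×L×M×T by X1×X2×X3×X4×X5×X6):
  Θ: [ 2  2  0  1 -2  3]
  L: [ 0  1  1  1 -1  1]
  M: [-1  0  0  0  0 -1]
  T: [-1 -1  1  0  1 -1]
Echelon form has 3 nonzero rows (pivots: X1,X2,X3)
Repeat: X1,X2,X3; free: X4,X5,X6
RREF:
  r0: [   1    0    0    0    0    1]
  r1: [   0    1    0  1/2   -1  1/2]
  r2: [   0    0    1  1/2    0  1/2]
  r3: [   0    0    0    0    0    0]
Fix exponent of X4 at 1, X5 at 0, X6 at 0; solve each RREF row for its pivot's exponent:
  r0: exp(X1) + (0)·1 = 0 ⇒ exp(X1) = 0
  r1: exp(X2) + (1/2)·1 = 0 ⇒ exp(X2) = -1/2
  r2: exp(X3) + (1/2)·1 = 0 ⇒ exp(X3) = -1/2
Π_1 = X2^(-1/2) · X3^(-1/2) · X4

["0", "-1/2", "-1/2", "1", "0", "0"]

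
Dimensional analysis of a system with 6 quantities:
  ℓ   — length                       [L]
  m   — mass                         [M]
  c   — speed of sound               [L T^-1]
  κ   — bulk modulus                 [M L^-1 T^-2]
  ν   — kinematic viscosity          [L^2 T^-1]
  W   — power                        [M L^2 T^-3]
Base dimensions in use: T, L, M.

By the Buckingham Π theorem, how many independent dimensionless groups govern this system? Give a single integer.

Write exponents as rows T,L,M / cols ℓ,m,c,κ,ν,W:
  T: [ 0  0 -1 -2 -1 -3]
  L: [ 1  0  1 -1  2  2]
  M: [ 0  1  0  1  0  1]
Row reduction gives pivot columns ℓ,m,c; rank = 3
Π count = n − r = 6 − 3 = 3

3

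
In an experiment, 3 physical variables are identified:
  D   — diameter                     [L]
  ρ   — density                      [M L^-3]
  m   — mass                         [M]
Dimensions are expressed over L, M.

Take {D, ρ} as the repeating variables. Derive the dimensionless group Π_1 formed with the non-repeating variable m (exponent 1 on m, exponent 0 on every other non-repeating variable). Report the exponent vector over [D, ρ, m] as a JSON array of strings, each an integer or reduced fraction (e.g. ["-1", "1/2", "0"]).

Write exponents as rows L,M / cols D,ρ,m:
  L: [ 1 -3  0]
  M: [ 0  1  1]
RREF → pivots at {D,ρ} ⇒ r = 2
Pivot set = {D,ρ}, free = {m}
RREF:
  r0: [   1    0    3]
  r1: [   0    1    1]
Fix exponent of m at 1; solve each RREF row for its pivot's exponent:
  r0: exp(D) + (3)·1 = 0 ⇒ exp(D) = -3
  r1: exp(ρ) + (1)·1 = 0 ⇒ exp(ρ) = -1
Π_1 = D^-3 · ρ^-1 · m

["-3", "-1", "1"]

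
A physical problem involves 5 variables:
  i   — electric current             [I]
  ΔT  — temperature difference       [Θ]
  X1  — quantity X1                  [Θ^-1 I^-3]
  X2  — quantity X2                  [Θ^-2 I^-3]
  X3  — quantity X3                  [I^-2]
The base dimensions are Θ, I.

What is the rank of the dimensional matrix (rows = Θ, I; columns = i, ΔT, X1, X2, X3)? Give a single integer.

Dimensional matrix (Θ×I by i×ΔT×X1×X2×X3):
  Θ: [ 0  1 -1 -2  0]
  I: [ 1  0 -3 -3 -2]
RREF → pivots at {i,ΔT} ⇒ r = 2

2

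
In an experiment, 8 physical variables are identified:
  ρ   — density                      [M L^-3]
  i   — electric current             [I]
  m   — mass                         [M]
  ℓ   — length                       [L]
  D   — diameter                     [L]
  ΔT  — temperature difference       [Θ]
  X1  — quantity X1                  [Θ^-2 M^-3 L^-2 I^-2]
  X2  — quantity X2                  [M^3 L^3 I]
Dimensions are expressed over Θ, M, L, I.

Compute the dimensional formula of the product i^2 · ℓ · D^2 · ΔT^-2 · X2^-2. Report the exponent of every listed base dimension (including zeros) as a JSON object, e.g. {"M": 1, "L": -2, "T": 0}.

Dimensional matrix (Θ×M×L×I by ρ×i×m×ℓ×D×ΔT×X1×X2):
  Θ: [ 0  0  0  0  0  1 -2  0]
  M: [ 1  0  1  0  0  0 -3  3]
  L: [-3  0  0  1  1  0 -2  3]
  I: [ 0  1  0  0  0  0 -2  1]
  [Θ]: (2)·0+(1)·0+(2)·0+(-2)·1+(-2)·0 = -2
  [M]: (2)·0+(1)·0+(2)·0+(-2)·0+(-2)·3 = -6
  [L]: (2)·0+(1)·1+(2)·1+(-2)·0+(-2)·3 = -3
  [I]: (2)·1+(1)·0+(2)·0+(-2)·0+(-2)·1 = 0
⇒ Θ^-2 M^-6 L^-3

{"Θ": -2, "M": -6, "L": -3, "I": 0}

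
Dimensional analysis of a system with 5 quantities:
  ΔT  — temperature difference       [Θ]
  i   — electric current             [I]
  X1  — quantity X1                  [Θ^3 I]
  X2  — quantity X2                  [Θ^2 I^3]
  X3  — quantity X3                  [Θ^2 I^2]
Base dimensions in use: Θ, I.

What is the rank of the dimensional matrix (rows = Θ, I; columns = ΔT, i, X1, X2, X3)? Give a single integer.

2

Write exponents as rows Θ,I / cols ΔT,i,X1,X2,X3:
  Θ: [ 1  0  3  2  2]
  I: [ 0  1  1  3  2]
Echelon form has 2 nonzero rows (pivots: ΔT,i)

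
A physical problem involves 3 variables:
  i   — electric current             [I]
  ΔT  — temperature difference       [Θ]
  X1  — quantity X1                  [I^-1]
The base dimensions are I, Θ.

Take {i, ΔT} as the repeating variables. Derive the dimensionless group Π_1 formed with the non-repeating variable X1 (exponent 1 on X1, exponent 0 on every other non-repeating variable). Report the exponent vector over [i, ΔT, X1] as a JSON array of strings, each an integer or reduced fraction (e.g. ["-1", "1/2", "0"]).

["1", "0", "1"]

Dimensional matrix (I×Θ by i×ΔT×X1):
  I: [ 1  0 -1]
  Θ: [ 0  1  0]
RREF → pivots at {i,ΔT} ⇒ r = 2
Pivot set = {i,ΔT}, free = {X1}
RREF:
  r0: [   1    0   -1]
  r1: [   0    1    0]
Fix exponent of X1 at 1; solve each RREF row for its pivot's exponent:
  r0: exp(i) + (-1)·1 = 0 ⇒ exp(i) = 1
  r1: exp(ΔT) + (0)·1 = 0 ⇒ exp(ΔT) = 0
Π_1 = i · X1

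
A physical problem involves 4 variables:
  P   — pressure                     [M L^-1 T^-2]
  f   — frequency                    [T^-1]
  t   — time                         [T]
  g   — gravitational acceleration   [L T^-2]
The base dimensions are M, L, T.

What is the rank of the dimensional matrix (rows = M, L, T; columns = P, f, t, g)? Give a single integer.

3

Write exponents as rows M,L,T / cols P,f,t,g:
  M: [ 1  0  0  0]
  L: [-1  0  0  1]
  T: [-2 -1  1 -2]
Row reduction gives pivot columns P,f,g; rank = 3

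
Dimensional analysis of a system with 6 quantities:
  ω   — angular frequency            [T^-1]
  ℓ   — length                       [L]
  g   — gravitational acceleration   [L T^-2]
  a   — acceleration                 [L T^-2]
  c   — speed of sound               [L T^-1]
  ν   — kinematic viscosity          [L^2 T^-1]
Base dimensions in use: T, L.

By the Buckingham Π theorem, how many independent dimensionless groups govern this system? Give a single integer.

4

Dimensional matrix (T×L by ω×ℓ×g×a×c×ν):
  T: [-1  0 -2 -2 -1 -1]
  L: [ 0  1  1  1  1  2]
RREF → pivots at {ω,ℓ} ⇒ r = 2
Π count = n − r = 6 − 2 = 4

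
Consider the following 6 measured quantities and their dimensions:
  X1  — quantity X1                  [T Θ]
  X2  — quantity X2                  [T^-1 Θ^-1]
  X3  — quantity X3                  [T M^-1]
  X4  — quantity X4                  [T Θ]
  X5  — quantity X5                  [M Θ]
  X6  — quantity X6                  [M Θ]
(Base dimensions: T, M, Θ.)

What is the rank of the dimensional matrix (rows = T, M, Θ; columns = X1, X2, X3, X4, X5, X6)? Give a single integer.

Write exponents as rows T,M,Θ / cols X1,X2,X3,X4,X5,X6:
  T: [ 1 -1  1  1  0  0]
  M: [ 0  0 -1  0  1  1]
  Θ: [ 1 -1  0  1  1  1]
Echelon form has 2 nonzero rows (pivots: X1,X3)

2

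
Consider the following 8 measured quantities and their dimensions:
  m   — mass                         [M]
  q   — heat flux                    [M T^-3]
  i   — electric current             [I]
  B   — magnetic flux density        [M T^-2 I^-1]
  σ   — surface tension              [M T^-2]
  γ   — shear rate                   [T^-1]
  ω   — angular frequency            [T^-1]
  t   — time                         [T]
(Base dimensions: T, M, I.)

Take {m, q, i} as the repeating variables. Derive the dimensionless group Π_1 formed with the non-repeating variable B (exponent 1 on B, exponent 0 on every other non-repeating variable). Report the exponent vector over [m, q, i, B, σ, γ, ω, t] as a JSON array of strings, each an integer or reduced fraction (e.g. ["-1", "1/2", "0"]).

["-1/3", "-2/3", "1", "1", "0", "0", "0", "0"]

Exponent matrix [T,M,I] × [m,q,i,B,σ,γ,ω,t]:
  T: [ 0 -3  0 -2 -2 -1 -1  1]
  M: [ 1  1  0  1  1  0  0  0]
  I: [ 0  0  1 -1  0  0  0  0]
RREF → pivots at {m,q,i} ⇒ r = 3
Pivot set = {m,q,i}, free = {B,σ,γ,ω,t}
RREF:
  r0: [   1    0    0  1/3  1/3 -1/3 -1/3  1/3]
  r1: [   0    1    0  2/3  2/3  1/3  1/3 -1/3]
  r2: [   0    0    1   -1    0    0    0    0]
Fix exponent of B at 1, σ at 0, γ at 0, ω at 0, t at 0; solve each RREF row for its pivot's exponent:
  r0: exp(m) + (1/3)·1 = 0 ⇒ exp(m) = -1/3
  r1: exp(q) + (2/3)·1 = 0 ⇒ exp(q) = -2/3
  r2: exp(i) + (-1)·1 = 0 ⇒ exp(i) = 1
Π_1 = m^(-1/3) · q^(-2/3) · i · B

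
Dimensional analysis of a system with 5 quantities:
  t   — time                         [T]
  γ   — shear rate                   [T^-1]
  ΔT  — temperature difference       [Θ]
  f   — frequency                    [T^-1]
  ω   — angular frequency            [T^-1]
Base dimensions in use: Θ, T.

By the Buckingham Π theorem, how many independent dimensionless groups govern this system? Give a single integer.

Write exponents as rows Θ,T / cols t,γ,ΔT,f,ω:
  Θ: [ 0  0  1  0  0]
  T: [ 1 -1  0 -1 -1]
Row reduction gives pivot columns t,ΔT; rank = 2
5 vars − rank 2 = 3 Π groups

3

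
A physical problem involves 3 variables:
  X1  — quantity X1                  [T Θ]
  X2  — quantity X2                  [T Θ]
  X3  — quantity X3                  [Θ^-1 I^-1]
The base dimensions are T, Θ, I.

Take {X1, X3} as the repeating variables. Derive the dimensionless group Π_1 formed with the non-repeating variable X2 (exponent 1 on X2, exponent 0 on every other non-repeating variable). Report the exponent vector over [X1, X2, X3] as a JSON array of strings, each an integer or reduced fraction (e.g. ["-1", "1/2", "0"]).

["-1", "1", "0"]

Write exponents as rows T,Θ,I / cols X1,X2,X3:
  T: [ 1  1  0]
  Θ: [ 1  1 -1]
  I: [ 0  0 -1]
Row reduction gives pivot columns X1,X3; rank = 2
Pivot set = {X1,X3}, free = {X2}
RREF:
  r0: [   1    1    0]
  r1: [   0    0    1]
  r2: [   0    0    0]
Fix exponent of X2 at 1; solve each RREF row for its pivot's exponent:
  r0: exp(X1) + (1)·1 = 0 ⇒ exp(X1) = -1
  r1: exp(X3) + (0)·1 = 0 ⇒ exp(X3) = 0
Π_1 = X1^-1 · X2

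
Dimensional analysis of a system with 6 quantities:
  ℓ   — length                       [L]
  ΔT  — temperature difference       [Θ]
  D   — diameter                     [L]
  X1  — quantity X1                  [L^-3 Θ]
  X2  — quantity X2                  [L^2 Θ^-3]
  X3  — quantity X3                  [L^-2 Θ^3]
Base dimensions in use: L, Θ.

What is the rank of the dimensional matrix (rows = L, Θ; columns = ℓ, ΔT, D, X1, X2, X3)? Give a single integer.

Dimensional matrix (L×Θ by ℓ×ΔT×D×X1×X2×X3):
  L: [ 1  0  1 -3  2 -2]
  Θ: [ 0  1  0  1 -3  3]
RREF → pivots at {ℓ,ΔT} ⇒ r = 2

2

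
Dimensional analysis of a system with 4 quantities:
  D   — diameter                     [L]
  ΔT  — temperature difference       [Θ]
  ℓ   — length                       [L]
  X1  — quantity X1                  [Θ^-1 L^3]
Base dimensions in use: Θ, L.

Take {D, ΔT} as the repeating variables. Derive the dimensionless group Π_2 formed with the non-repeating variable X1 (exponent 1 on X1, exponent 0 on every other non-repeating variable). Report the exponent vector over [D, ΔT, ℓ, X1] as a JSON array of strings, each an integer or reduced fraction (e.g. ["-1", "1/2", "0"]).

["-3", "1", "0", "1"]

Exponent matrix [Θ,L] × [D,ΔT,ℓ,X1]:
  Θ: [ 0  1  0 -1]
  L: [ 1  0  1  3]
RREF → pivots at {D,ΔT} ⇒ r = 2
Repeat: D,ΔT; free: ℓ,X1
RREF:
  r0: [   1    0    1    3]
  r1: [   0    1    0   -1]
Fix exponent of X1 at 1, ℓ at 0; solve each RREF row for its pivot's exponent:
  r0: exp(D) + (3)·1 = 0 ⇒ exp(D) = -3
  r1: exp(ΔT) + (-1)·1 = 0 ⇒ exp(ΔT) = 1
Π_2 = D^-3 · ΔT · X1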